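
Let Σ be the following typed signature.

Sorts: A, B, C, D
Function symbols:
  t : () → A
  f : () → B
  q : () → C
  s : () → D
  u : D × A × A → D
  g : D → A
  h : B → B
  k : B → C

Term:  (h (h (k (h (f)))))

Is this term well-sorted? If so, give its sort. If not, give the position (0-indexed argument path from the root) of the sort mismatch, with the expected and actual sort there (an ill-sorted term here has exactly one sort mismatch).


        (f) : B
      (h (f)) : B
    (k (h (f))) : C
  (h (k (h (f)))) : ✗ arg 0 at [0, 0] has sort C, expected B

ill-sorted at position [0, 0]: expected B, got C


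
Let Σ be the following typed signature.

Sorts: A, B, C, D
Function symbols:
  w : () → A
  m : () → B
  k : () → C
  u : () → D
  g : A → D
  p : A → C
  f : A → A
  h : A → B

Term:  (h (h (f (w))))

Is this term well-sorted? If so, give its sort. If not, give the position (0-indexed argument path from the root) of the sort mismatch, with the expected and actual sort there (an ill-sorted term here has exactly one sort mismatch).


      (w) : A
    (f (w)) : A
  (h (f (w))) : B
(h (h (f (w)))) : ✗ arg 0 at [0] has sort B, expected A

ill-sorted at position [0]: expected A, got B


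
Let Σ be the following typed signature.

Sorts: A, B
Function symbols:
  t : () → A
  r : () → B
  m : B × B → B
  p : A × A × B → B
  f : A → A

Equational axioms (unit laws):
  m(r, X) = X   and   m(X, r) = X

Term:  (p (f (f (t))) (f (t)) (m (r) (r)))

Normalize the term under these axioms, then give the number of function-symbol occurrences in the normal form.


1. (p (f (f (t))) (f (t)) (m (r) (r)))  →  (p (f (f (t))) (f (t)) (r))
normal form: (p (f (f (t))) (f (t)) (r))

size = 7


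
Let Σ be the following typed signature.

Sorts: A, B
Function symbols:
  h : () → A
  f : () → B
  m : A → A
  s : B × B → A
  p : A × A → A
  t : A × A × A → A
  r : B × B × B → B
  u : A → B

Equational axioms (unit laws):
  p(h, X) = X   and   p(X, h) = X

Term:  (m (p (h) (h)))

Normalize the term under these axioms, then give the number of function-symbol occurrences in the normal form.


size = 2

1. (m (p (h) (h)))  →  (m (h))
normal form: (m (h))


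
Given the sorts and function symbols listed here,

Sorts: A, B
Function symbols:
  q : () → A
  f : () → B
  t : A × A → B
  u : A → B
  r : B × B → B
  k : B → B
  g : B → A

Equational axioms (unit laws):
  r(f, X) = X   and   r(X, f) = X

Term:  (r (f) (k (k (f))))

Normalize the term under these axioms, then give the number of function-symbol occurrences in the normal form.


1. (r (f) (k (k (f))))  →  (k (k (f)))
normal form: (k (k (f)))

size = 3


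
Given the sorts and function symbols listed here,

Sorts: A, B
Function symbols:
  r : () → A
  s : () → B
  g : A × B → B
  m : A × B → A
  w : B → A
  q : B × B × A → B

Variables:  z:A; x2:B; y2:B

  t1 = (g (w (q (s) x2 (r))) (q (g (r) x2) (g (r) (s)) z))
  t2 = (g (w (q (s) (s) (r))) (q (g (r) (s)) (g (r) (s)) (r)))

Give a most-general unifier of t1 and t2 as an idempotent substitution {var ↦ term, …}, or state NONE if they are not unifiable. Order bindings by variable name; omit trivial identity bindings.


{x2 ↦ (s), z ↦ (r)}


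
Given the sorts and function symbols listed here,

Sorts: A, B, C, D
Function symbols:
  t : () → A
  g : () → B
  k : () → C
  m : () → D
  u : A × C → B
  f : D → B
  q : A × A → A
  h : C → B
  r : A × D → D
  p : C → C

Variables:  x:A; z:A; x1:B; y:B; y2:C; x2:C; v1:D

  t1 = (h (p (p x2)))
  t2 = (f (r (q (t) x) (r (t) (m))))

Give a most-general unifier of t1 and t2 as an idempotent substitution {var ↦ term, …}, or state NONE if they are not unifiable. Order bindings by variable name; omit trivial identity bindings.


NONE (not unifiable)

head clash or occurs-check failure — not unifiable


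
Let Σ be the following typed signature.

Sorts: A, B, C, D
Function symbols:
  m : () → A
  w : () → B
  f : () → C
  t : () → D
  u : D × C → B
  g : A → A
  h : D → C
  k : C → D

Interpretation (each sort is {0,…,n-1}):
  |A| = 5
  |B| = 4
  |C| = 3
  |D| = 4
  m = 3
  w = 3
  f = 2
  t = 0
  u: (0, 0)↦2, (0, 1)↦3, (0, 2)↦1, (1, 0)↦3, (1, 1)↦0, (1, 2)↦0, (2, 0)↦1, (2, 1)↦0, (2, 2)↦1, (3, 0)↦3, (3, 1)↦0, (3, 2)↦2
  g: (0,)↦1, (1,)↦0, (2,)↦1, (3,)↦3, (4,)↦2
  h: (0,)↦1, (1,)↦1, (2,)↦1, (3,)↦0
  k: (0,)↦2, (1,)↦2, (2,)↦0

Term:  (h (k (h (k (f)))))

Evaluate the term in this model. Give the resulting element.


  f = 2
  (k (f)) = k(2,) = 0
  (h (k (f))) = h(0,) = 1
  (k (h (k (f)))) = k(1,) = 2
  (h (k (h (k (f))))) = h(2,) = 1

value = 1


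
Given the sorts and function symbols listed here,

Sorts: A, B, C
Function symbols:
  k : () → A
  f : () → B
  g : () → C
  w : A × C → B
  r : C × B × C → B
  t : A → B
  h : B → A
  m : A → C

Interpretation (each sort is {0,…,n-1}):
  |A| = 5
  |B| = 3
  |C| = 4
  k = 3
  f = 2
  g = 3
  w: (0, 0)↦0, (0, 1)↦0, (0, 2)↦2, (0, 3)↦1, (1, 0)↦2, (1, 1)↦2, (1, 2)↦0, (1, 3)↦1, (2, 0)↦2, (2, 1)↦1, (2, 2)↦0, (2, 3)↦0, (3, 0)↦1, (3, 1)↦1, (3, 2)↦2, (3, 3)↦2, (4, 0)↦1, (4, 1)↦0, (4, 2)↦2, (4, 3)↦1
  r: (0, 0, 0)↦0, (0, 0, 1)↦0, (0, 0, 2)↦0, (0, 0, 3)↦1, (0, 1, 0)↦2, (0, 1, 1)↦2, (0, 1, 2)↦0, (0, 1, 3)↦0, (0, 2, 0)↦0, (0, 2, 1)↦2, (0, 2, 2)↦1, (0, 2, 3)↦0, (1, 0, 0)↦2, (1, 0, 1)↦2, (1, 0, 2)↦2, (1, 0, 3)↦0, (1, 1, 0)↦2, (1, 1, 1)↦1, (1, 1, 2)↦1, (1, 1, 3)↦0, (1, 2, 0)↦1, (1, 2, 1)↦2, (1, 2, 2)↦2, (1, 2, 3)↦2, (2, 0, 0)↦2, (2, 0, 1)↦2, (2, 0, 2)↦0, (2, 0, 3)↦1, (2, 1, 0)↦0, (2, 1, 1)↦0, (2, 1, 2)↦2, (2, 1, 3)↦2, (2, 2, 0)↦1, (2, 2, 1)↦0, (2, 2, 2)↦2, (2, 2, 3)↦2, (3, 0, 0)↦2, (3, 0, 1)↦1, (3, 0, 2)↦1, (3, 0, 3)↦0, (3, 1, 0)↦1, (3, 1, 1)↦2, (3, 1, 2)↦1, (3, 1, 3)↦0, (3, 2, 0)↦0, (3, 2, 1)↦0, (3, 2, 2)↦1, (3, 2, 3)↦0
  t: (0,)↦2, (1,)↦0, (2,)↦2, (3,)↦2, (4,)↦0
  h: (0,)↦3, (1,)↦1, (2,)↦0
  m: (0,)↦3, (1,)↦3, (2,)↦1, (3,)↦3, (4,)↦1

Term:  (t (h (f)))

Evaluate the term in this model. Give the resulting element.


  f = 2
  (h (f)) = h(2,) = 0
  (t (h (f))) = t(0,) = 2

value = 2


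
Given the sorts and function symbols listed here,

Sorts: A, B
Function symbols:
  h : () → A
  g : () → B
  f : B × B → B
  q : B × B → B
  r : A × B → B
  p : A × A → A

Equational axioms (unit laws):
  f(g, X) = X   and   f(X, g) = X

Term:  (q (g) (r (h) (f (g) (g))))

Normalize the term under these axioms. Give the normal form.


1. (q (g) (r (h) (f (g) (g))))  →  (q (g) (r (h) (g)))

normal form = (q (g) (r (h) (g)))


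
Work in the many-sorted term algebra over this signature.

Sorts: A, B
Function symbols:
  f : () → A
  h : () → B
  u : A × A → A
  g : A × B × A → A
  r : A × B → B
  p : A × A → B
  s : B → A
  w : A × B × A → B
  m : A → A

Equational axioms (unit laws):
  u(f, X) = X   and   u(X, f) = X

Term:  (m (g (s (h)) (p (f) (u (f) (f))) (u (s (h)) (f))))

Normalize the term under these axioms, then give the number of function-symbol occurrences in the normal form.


size = 9

1. (m (g (s (h)) (p (f) (u (f) (f))) (u (s (h)) (f))))  →  (m (g (s (h)) (p (f) (f)) (u (s (h)) (f))))
2. (m (g (s (h)) (p (f) (f)) (u (s (h)) (f))))  →  (m (g (s (h)) (p (f) (f)) (s (h))))
normal form: (m (g (s (h)) (p (f) (f)) (s (h))))


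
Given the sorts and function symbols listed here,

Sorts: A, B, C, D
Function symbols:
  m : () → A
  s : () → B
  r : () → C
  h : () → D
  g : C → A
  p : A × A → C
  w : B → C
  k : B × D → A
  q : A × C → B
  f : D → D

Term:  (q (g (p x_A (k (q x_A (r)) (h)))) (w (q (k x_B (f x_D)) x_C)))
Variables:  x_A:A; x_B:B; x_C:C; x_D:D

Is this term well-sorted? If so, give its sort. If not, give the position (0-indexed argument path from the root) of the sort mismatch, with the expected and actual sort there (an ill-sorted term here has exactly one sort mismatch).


well-sorted; sort = B

      x_A : A
          x_A : A
          (r) : C
        (q x_A (r)) : B
        (h) : D
      (k (q x_A (r)) (h)) : A
    (p x_A (k (q x_A (r)) (h))) : C
  (g (p x_A (k (q x_A (r)) (h)))) : A
        x_B : B
          x_D : D
        (f x_D) : D
      (k x_B (f x_D)) : A
      x_C : C
    (q (k x_B (f x_D)) x_C) : B
  (w (q (k x_B (f x_D)) x_C)) : C
(q (g (p x_A (k (q x_A (r)) (h)))) (w (q (k x_B (f x_D)) x_C))) : B


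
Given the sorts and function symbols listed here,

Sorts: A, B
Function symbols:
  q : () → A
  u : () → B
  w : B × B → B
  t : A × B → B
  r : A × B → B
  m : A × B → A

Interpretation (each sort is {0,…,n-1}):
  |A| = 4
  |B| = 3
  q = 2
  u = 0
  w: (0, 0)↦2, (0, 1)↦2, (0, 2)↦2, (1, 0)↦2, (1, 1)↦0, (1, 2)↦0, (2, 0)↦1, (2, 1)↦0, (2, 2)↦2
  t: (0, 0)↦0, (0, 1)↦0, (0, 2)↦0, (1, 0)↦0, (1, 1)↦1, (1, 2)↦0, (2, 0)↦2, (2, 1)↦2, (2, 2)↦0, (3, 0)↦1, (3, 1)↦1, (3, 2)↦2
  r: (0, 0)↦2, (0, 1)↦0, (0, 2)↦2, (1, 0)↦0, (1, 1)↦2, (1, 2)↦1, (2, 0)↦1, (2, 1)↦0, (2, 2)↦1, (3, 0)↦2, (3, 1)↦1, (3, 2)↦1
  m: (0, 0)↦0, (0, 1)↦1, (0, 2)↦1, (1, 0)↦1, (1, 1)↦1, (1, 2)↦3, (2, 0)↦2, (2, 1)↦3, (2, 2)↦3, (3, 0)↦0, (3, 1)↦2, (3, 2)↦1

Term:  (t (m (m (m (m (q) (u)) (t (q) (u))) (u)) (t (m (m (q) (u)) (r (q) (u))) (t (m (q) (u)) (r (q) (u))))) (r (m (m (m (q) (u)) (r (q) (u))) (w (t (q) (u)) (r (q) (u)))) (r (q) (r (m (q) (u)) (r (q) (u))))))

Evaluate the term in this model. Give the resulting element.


  q = 2
  u = 0
  (m (q) (u)) = m(2, 0) = 2
  q = 2
  u = 0
  (t (q) (u)) = t(2, 0) = 2
  (m (m (q) (u)) (t (q) (u))) = m(2, 2) = 3
  u = 0
  (m (m (m (q) (u)) (t (q) (u))) (u)) = m(3, 0) = 0
  q = 2
  u = 0
  (m (q) (u)) = m(2, 0) = 2
  q = 2
  u = 0
  (r (q) (u)) = r(2, 0) = 1
  (m (m (q) (u)) (r (q) (u))) = m(2, 1) = 3
  q = 2
  u = 0
  (m (q) (u)) = m(2, 0) = 2
  q = 2
  u = 0
  (r (q) (u)) = r(2, 0) = 1
  (t (m (q) (u)) (r (q) (u))) = t(2, 1) = 2
  (t (m (m (q) (u)) (r (q) (u))) (t (m (q) (u)) (r (q) (u)))) = t(3, 2) = 2
  (m (m (m (m (q) (u)) (t (q) (u))) (u)) (t (m (m (q) (u)) (r (q) (u))) (t (m (q) (u)) (r (q) (u))))) = m(0, 2) = 1
  q = 2
  u = 0
  (m (q) (u)) = m(2, 0) = 2
  q = 2
  u = 0
  (r (q) (u)) = r(2, 0) = 1
  (m (m (q) (u)) (r (q) (u))) = m(2, 1) = 3
  q = 2
  u = 0
  (t (q) (u)) = t(2, 0) = 2
  q = 2
  u = 0
  (r (q) (u)) = r(2, 0) = 1
  (w (t (q) (u)) (r (q) (u))) = w(2, 1) = 0
  (m (m (m (q) (u)) (r (q) (u))) (w (t (q) (u)) (r (q) (u)))) = m(3, 0) = 0
  q = 2
  q = 2
  u = 0
  (m (q) (u)) = m(2, 0) = 2
  q = 2
  u = 0
  (r (q) (u)) = r(2, 0) = 1
  (r (m (q) (u)) (r (q) (u))) = r(2, 1) = 0
  (r (q) (r (m (q) (u)) (r (q) (u)))) = r(2, 0) = 1
  (r (m (m (m (q) (u)) (r (q) (u))) (w (t (q) (u)) (r (q) (u)))) (r (q) (r (m (q) (u)) (r (q) (u))))) = r(0, 1) = 0
  (t (m (m (m (m (q) (u)) (t (q) (u))) (u)) (t (m (m (q) (u)) (r (q) (u))) (t (m (q) (u)) (r (q) (u))))) (r (m (m (m (q) (u)) (r (q) (u))) (w (t (q) (u)) (r (q) (u)))) (r (q) (r (m (q) (u)) (r (q) (u)))))) = t(1, 0) = 0

value = 0


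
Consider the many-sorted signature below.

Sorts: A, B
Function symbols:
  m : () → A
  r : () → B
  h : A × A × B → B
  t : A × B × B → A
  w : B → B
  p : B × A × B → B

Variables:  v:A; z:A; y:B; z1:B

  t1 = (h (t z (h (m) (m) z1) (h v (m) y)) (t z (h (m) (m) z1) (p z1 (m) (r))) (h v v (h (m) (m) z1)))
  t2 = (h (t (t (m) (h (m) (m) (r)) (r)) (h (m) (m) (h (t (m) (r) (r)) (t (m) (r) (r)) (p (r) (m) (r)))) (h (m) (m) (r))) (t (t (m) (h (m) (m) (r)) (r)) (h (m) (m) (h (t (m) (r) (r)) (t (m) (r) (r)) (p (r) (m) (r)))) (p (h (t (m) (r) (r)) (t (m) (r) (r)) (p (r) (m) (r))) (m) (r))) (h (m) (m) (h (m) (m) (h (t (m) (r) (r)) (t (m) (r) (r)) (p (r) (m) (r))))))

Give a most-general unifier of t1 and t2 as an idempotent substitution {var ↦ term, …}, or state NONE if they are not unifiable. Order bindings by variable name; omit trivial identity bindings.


{v ↦ (m), y ↦ (r), z ↦ (t (m) (h (m) (m) (r)) (r)), z1 ↦ (h (t (m) (r) (r)) (t (m) (r) (r)) (p (r) (m) (r)))}


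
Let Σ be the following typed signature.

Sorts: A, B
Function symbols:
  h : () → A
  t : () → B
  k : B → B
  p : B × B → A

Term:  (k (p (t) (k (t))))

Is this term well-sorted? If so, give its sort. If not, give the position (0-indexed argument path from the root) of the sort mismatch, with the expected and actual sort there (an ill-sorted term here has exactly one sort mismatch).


    (t) : B
      (t) : B
    (k (t)) : B
  (p (t) (k (t))) : A
(k (p (t) (k (t)))) : ✗ arg 0 at [0] has sort A, expected B

ill-sorted at position [0]: expected B, got A


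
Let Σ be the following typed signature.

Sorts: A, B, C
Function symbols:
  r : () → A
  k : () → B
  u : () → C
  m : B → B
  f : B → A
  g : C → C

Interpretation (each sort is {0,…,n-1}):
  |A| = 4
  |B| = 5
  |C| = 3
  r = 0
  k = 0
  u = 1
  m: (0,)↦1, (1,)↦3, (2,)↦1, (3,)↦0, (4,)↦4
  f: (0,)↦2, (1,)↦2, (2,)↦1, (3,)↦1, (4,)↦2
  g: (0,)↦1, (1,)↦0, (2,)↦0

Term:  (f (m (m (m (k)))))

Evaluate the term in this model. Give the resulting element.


  k = 0
  (m (k)) = m(0,) = 1
  (m (m (k))) = m(1,) = 3
  (m (m (m (k)))) = m(3,) = 0
  (f (m (m (m (k))))) = f(0,) = 2

value = 2


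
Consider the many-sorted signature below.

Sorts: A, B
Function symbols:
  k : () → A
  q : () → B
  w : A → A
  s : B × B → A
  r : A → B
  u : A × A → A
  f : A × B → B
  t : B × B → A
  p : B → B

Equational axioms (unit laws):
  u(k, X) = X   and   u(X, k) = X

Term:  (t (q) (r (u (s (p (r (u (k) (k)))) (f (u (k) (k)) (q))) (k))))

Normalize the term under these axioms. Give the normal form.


normal form = (t (q) (r (s (p (r (k))) (f (k) (q)))))

1. (t (q) (r (u (s (p (r (u (k) (k)))) (f (u (k) (k)) (q))) (k))))  →  (t (q) (r (s (p (r (u (k) (k)))) (f (u (k) (k)) (q)))))
2. (t (q) (r (s (p (r (u (k) (k)))) (f (u (k) (k)) (q)))))  →  (t (q) (r (s (p (r (k))) (f (u (k) (k)) (q)))))
3. (t (q) (r (s (p (r (k))) (f (u (k) (k)) (q)))))  →  (t (q) (r (s (p (r (k))) (f (k) (q)))))


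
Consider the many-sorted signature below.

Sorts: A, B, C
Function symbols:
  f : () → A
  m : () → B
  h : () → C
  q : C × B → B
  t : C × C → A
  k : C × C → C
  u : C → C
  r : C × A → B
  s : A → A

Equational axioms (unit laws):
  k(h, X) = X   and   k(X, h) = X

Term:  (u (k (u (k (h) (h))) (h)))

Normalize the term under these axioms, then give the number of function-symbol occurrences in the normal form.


size = 3

1. (u (k (u (k (h) (h))) (h)))  →  (u (u (k (h) (h))))
2. (u (u (k (h) (h))))  →  (u (u (h)))
normal form: (u (u (h)))


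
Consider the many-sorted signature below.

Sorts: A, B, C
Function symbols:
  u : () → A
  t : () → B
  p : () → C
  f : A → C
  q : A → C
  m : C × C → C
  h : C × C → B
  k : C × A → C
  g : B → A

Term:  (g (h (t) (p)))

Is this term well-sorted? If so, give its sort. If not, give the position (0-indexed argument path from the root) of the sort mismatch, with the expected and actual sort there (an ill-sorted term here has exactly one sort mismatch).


ill-sorted at position [0, 0]: expected C, got B

    (t) : B
    (p) : C
  (h (t) (p)) : ✗ arg 0 at [0, 0] has sort B, expected C


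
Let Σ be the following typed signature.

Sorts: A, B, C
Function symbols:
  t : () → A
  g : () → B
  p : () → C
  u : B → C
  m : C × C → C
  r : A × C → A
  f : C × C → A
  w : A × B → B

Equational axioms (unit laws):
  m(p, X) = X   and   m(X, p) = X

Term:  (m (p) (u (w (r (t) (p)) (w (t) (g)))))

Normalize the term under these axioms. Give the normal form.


1. (m (p) (u (w (r (t) (p)) (w (t) (g)))))  →  (u (w (r (t) (p)) (w (t) (g))))

normal form = (u (w (r (t) (p)) (w (t) (g))))


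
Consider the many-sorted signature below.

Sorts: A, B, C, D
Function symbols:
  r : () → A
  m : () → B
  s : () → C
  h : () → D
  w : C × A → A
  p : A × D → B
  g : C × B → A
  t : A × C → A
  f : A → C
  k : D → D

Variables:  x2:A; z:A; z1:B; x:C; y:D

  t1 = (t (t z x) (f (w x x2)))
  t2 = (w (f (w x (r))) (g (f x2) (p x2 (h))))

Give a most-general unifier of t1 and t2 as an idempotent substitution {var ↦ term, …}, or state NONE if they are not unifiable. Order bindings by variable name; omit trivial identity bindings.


NONE (not unifiable)

head clash or occurs-check failure — not unifiable


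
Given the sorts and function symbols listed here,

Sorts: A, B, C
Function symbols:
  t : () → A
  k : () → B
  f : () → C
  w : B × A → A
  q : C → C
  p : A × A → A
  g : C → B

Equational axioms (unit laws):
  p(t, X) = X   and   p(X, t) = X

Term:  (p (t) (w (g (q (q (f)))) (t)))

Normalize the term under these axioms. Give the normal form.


normal form = (w (g (q (q (f)))) (t))

1. (p (t) (w (g (q (q (f)))) (t)))  →  (w (g (q (q (f)))) (t))


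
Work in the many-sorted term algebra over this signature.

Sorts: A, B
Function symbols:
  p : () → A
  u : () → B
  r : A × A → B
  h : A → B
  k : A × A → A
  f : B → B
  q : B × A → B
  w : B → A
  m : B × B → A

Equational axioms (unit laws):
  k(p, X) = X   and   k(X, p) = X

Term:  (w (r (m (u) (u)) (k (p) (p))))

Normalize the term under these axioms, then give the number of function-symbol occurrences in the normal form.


size = 6

1. (w (r (m (u) (u)) (k (p) (p))))  →  (w (r (m (u) (u)) (p)))
normal form: (w (r (m (u) (u)) (p)))


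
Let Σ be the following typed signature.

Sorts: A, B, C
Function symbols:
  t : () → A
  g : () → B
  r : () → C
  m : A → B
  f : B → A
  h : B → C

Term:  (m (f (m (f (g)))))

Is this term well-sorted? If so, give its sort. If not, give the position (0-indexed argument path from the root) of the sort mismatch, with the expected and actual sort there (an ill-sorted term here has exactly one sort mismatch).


well-sorted; sort = B

        (g) : B
      (f (g)) : A
    (m (f (g))) : B
  (f (m (f (g)))) : A
(m (f (m (f (g))))) : B


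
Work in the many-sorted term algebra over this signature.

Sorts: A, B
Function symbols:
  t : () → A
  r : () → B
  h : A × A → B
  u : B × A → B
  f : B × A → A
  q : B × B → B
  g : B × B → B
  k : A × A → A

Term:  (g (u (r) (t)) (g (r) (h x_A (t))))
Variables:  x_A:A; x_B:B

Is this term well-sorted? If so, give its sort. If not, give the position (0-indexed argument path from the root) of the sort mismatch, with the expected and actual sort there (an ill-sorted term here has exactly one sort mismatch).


    (r) : B
    (t) : A
  (u (r) (t)) : B
    (r) : B
      x_A : A
      (t) : A
    (h x_A (t)) : B
  (g (r) (h x_A (t))) : B
(g (u (r) (t)) (g (r) (h x_A (t)))) : B

well-sorted; sort = B


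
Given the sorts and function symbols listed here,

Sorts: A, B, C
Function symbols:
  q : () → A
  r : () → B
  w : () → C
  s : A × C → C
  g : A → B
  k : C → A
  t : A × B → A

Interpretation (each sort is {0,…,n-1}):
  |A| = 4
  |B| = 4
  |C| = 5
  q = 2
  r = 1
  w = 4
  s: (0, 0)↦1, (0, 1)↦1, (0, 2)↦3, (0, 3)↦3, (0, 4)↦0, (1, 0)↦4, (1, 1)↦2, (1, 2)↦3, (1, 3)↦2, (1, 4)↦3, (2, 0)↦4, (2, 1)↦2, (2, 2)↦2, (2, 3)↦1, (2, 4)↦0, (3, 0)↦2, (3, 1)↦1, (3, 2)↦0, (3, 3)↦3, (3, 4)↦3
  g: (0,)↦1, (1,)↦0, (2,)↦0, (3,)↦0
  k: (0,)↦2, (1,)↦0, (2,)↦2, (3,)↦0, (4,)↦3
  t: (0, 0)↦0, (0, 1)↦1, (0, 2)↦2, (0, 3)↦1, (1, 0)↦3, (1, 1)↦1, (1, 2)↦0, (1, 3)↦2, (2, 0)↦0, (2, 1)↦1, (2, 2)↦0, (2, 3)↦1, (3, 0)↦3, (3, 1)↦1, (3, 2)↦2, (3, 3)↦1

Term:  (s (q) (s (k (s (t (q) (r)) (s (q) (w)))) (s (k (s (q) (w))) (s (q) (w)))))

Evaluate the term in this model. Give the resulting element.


  q = 2
  q = 2
  r = 1
  (t (q) (r)) = t(2, 1) = 1
  q = 2
  w = 4
  (s (q) (w)) = s(2, 4) = 0
  (s (t (q) (r)) (s (q) (w))) = s(1, 0) = 4
  (k (s (t (q) (r)) (s (q) (w)))) = k(4,) = 3
  q = 2
  w = 4
  (s (q) (w)) = s(2, 4) = 0
  (k (s (q) (w))) = k(0,) = 2
  q = 2
  w = 4
  (s (q) (w)) = s(2, 4) = 0
  (s (k (s (q) (w))) (s (q) (w))) = s(2, 0) = 4
  (s (k (s (t (q) (r)) (s (q) (w)))) (s (k (s (q) (w))) (s (q) (w)))) = s(3, 4) = 3
  (s (q) (s (k (s (t (q) (r)) (s (q) (w)))) (s (k (s (q) (w))) (s (q) (w))))) = s(2, 3) = 1

value = 1


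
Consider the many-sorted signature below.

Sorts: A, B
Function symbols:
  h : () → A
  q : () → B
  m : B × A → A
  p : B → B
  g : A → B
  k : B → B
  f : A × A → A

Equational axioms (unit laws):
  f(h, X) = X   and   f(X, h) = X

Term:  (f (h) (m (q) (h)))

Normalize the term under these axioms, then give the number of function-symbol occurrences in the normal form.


size = 3

1. (f (h) (m (q) (h)))  →  (m (q) (h))
normal form: (m (q) (h))


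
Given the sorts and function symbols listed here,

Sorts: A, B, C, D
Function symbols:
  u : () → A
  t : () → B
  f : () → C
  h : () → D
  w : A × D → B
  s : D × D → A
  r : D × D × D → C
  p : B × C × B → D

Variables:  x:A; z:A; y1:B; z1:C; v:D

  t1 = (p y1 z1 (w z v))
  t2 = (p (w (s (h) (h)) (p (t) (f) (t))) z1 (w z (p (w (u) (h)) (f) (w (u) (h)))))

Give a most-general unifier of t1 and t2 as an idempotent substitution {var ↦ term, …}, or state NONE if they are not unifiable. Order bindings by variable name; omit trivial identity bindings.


{v ↦ (p (w (u) (h)) (f) (w (u) (h))), y1 ↦ (w (s (h) (h)) (p (t) (f) (t)))}


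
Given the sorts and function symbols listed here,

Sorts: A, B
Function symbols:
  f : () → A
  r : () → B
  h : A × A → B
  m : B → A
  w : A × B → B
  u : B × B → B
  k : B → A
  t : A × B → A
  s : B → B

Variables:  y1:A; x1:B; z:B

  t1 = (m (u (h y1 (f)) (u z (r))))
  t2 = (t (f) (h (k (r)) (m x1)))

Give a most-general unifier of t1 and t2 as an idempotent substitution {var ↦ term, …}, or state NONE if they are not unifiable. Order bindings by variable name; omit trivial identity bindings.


NONE (not unifiable)

head clash or occurs-check failure — not unifiable


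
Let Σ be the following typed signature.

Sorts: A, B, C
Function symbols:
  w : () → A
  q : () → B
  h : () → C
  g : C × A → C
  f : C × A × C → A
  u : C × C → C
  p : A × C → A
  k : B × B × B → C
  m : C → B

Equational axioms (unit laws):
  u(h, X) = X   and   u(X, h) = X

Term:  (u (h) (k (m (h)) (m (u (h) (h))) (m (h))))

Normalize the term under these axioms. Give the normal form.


normal form = (k (m (h)) (m (h)) (m (h)))

1. (u (h) (k (m (h)) (m (u (h) (h))) (m (h))))  →  (k (m (h)) (m (u (h) (h))) (m (h)))
2. (k (m (h)) (m (u (h) (h))) (m (h)))  →  (k (m (h)) (m (h)) (m (h)))


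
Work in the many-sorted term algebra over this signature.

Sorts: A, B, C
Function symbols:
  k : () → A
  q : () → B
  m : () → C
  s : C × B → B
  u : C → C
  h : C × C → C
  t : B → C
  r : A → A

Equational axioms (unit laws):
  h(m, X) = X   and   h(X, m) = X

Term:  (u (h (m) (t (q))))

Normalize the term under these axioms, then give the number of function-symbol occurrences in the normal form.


size = 3

1. (u (h (m) (t (q))))  →  (u (t (q)))
normal form: (u (t (q)))


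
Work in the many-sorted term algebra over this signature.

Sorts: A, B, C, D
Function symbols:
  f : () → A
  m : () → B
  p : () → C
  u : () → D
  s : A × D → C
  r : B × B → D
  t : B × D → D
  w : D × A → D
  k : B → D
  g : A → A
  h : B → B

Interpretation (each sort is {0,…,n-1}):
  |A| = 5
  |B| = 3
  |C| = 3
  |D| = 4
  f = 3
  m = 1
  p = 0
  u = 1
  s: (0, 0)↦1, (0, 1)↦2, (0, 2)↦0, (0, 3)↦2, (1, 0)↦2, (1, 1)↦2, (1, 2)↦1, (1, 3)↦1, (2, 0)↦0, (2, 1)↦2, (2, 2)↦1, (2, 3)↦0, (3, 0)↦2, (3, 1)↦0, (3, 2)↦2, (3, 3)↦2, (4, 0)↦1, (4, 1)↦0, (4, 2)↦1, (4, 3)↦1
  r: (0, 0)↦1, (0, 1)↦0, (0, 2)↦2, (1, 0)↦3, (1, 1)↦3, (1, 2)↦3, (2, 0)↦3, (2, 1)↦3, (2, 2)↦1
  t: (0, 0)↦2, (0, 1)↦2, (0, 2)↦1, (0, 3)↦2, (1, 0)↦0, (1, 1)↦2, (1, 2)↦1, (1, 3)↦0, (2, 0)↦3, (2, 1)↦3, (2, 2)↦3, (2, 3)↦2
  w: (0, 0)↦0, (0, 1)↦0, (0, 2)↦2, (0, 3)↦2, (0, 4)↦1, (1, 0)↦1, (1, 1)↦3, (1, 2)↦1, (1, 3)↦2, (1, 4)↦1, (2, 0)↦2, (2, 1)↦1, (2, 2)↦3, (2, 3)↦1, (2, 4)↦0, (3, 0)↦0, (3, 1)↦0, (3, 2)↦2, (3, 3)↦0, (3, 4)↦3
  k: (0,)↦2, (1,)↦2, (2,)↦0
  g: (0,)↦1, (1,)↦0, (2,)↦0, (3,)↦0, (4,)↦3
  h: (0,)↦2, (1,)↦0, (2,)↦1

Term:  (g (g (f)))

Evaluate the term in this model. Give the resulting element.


  f = 3
  (g (f)) = g(3,) = 0
  (g (g (f))) = g(0,) = 1

value = 1


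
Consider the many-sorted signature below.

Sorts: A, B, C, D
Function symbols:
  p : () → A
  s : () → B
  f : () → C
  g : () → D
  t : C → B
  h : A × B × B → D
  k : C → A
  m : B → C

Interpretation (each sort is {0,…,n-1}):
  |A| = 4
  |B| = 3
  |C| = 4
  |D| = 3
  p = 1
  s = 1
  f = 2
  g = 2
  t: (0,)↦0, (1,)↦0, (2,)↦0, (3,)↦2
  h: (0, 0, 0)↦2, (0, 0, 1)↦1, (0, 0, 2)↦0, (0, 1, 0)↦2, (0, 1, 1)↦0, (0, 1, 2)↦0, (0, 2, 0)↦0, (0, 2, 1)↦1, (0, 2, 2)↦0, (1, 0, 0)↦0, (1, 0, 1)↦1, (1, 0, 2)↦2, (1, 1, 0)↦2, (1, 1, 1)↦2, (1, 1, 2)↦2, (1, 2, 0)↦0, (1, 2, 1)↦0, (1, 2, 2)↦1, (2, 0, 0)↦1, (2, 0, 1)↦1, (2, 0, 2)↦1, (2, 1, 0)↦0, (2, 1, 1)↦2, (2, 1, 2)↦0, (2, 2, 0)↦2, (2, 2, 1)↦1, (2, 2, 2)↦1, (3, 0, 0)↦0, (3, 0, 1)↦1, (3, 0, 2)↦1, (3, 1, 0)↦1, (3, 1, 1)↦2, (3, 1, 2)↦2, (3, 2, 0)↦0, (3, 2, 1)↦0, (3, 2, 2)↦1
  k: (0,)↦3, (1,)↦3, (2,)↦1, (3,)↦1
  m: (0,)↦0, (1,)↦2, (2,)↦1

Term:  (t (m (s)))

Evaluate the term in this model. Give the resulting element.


value = 0

  s = 1
  (m (s)) = m(1,) = 2
  (t (m (s))) = t(2,) = 0


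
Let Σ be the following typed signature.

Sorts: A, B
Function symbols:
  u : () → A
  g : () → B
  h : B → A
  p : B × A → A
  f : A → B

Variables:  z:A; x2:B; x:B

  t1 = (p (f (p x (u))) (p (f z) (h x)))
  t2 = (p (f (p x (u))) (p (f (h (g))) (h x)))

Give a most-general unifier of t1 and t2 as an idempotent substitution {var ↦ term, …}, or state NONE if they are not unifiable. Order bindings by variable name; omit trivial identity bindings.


{z ↦ (h (g))}


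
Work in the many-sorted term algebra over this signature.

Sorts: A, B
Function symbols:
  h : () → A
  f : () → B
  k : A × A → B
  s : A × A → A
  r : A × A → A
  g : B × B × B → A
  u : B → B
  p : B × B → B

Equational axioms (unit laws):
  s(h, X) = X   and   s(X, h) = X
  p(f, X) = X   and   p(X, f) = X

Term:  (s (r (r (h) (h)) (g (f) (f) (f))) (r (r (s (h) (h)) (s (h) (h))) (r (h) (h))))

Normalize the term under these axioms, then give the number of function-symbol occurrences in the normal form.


1. (s (r (r (h) (h)) (g (f) (f) (f))) (r (r (s (h) (h)) (s (h) (h))) (r (h) (h))))  →  (s (r (r (h) (h)) (g (f) (f) (f))) (r (r (h) (s (h) (h))) (r (h) (h))))
2. (s (r (r (h) (h)) (g (f) (f) (f))) (r (r (h) (s (h) (h))) (r (h) (h))))  →  (s (r (r (h) (h)) (g (f) (f) (f))) (r (r (h) (h)) (r (h) (h))))
normal form: (s (r (r (h) (h)) (g (f) (f) (f))) (r (r (h) (h)) (r (h) (h))))

size = 16


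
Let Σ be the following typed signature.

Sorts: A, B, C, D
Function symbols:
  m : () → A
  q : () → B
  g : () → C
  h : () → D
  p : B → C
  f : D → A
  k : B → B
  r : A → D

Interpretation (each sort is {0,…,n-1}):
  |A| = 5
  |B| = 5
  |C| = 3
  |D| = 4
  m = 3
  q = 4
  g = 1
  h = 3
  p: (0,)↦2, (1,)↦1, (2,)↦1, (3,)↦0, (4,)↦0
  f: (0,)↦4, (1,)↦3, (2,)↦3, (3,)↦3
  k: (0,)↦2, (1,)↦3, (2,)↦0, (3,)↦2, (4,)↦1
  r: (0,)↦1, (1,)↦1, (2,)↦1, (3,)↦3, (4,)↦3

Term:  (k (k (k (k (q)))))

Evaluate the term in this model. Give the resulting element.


  q = 4
  (k (q)) = k(4,) = 1
  (k (k (q))) = k(1,) = 3
  (k (k (k (q)))) = k(3,) = 2
  (k (k (k (k (q))))) = k(2,) = 0

value = 0


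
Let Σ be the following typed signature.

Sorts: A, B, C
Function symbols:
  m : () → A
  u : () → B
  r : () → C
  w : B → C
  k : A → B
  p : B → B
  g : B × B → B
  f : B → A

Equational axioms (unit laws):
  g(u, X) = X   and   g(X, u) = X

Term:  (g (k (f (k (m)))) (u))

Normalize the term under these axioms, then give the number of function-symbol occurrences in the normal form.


size = 4

1. (g (k (f (k (m)))) (u))  →  (k (f (k (m))))
normal form: (k (f (k (m))))


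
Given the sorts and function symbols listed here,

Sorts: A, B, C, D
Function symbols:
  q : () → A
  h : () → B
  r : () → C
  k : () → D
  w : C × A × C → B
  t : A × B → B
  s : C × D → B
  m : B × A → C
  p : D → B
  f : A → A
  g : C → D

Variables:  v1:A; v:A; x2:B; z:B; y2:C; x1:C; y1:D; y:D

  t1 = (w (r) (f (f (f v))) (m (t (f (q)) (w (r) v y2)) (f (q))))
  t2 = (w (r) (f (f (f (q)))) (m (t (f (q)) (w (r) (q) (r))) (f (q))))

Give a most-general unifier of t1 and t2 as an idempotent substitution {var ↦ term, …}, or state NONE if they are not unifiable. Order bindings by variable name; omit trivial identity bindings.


{v ↦ (q), y2 ↦ (r)}


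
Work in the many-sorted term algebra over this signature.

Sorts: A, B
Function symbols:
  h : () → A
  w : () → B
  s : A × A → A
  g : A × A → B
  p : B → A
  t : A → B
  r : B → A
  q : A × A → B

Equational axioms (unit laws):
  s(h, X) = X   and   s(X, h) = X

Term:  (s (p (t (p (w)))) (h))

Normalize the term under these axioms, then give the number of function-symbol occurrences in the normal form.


size = 4

1. (s (p (t (p (w)))) (h))  →  (p (t (p (w))))
normal form: (p (t (p (w))))


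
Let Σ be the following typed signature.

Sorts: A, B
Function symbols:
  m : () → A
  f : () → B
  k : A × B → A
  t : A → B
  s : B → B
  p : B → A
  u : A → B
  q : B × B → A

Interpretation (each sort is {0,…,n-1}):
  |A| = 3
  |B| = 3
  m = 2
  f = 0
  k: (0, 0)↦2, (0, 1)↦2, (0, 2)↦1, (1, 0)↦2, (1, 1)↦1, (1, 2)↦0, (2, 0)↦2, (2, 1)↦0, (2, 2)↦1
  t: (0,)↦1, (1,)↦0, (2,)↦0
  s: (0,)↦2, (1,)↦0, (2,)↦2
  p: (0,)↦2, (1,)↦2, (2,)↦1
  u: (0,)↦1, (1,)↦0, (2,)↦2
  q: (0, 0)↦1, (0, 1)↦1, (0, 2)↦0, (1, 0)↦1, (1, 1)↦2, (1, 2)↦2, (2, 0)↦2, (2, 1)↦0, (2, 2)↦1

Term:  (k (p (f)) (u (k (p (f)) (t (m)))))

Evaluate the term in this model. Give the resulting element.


value = 1

  f = 0
  (p (f)) = p(0,) = 2
  f = 0
  (p (f)) = p(0,) = 2
  m = 2
  (t (m)) = t(2,) = 0
  (k (p (f)) (t (m))) = k(2, 0) = 2
  (u (k (p (f)) (t (m)))) = u(2,) = 2
  (k (p (f)) (u (k (p (f)) (t (m))))) = k(2, 2) = 1


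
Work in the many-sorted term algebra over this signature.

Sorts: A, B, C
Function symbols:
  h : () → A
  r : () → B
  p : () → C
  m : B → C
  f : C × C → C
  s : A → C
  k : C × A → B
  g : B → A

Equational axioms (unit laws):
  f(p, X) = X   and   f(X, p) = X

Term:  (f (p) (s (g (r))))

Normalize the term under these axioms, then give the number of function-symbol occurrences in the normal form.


size = 3

1. (f (p) (s (g (r))))  →  (s (g (r)))
normal form: (s (g (r)))


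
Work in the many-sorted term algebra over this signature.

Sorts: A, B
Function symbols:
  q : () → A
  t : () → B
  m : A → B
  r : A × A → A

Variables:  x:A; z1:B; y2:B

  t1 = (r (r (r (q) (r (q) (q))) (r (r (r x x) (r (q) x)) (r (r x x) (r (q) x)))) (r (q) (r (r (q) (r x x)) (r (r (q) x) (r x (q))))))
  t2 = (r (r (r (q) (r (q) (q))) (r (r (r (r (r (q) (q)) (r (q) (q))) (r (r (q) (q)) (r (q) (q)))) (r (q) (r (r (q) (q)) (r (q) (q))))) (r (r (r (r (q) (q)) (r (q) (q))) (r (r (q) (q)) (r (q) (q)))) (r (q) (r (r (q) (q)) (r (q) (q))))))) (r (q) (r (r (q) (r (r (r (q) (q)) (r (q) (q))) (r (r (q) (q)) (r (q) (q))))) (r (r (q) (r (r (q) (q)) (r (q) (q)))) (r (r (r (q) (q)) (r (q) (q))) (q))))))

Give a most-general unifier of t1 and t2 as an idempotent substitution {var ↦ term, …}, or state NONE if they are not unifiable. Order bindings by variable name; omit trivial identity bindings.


{x ↦ (r (r (q) (q)) (r (q) (q)))}


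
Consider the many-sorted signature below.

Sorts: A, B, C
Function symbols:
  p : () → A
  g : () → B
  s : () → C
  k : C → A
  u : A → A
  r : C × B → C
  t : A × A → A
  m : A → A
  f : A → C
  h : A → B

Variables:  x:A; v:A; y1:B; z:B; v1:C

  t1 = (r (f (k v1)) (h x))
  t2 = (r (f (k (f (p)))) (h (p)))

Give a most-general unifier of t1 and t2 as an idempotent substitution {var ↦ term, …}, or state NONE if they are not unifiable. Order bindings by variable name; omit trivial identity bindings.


{v1 ↦ (f (p)), x ↦ (p)}


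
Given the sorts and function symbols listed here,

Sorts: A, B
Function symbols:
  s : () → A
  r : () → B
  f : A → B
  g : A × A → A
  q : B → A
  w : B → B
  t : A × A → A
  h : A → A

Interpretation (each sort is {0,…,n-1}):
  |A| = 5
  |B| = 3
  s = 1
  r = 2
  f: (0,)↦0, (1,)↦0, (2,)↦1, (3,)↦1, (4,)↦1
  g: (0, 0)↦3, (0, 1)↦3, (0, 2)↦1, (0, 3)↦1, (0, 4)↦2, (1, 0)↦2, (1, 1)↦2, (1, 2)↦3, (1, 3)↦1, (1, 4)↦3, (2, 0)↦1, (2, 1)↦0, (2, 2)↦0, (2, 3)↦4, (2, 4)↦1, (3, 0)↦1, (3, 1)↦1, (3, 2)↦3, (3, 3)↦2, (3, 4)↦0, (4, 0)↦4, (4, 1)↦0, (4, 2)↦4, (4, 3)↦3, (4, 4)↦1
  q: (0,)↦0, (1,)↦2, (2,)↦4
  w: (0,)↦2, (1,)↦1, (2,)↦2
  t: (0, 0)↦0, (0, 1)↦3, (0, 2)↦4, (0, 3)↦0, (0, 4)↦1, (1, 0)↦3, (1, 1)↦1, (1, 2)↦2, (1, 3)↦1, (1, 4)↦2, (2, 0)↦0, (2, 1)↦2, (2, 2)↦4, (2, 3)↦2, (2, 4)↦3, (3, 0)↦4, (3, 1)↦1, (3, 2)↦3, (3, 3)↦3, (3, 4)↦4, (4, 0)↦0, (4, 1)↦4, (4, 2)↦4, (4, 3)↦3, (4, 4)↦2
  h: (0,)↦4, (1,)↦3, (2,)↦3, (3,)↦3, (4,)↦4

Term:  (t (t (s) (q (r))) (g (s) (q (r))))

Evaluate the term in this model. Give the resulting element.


value = 2

  s = 1
  r = 2
  (q (r)) = q(2,) = 4
  (t (s) (q (r))) = t(1, 4) = 2
  s = 1
  r = 2
  (q (r)) = q(2,) = 4
  (g (s) (q (r))) = g(1, 4) = 3
  (t (t (s) (q (r))) (g (s) (q (r)))) = t(2, 3) = 2


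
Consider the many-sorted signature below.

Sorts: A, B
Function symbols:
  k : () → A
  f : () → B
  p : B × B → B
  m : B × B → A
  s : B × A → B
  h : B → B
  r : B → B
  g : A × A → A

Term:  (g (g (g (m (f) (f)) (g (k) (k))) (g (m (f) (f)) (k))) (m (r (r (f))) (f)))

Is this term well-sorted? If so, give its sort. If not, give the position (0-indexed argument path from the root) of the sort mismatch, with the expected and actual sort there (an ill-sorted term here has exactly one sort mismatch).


        (f) : B
        (f) : B
      (m (f) (f)) : A
        (k) : A
        (k) : A
      (g (k) (k)) : A
    (g (m (f) (f)) (g (k) (k))) : A
        (f) : B
        (f) : B
      (m (f) (f)) : A
      (k) : A
    (g (m (f) (f)) (k)) : A
  (g (g (m (f) (f)) (g (k) (k))) (g (m (f) (f)) (k))) : A
        (f) : B
      (r (f)) : B
    (r (r (f))) : B
    (f) : B
  (m (r (r (f))) (f)) : A
(g (g (g (m (f) (f)) (g (k) (k))) (g (m (f) (f)) (k))) (m (r (r (f))) (f))) : A

well-sorted; sort = A


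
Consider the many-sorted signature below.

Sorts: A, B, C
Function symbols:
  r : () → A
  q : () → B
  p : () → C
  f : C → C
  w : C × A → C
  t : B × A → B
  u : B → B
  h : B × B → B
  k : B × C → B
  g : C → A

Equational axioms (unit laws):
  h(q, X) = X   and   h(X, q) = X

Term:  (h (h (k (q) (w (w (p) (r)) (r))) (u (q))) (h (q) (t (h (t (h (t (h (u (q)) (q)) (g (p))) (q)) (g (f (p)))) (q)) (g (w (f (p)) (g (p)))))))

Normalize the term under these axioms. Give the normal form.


1. (h (h (k (q) (w (w (p) (r)) (r))) (u (q))) (h (q) (t (h (t (h (t (h (u (q)) (q)) (g (p))) (q)) (g (f (p)))) (q)) (g (w (f (p)) (g (p)))))))  →  (h (h (k (q) (w (w (p) (r)) (r))) (u (q))) (t (h (t (h (t (h (u (q)) (q)) (g (p))) (q)) (g (f (p)))) (q)) (g (w (f (p)) (g (p))))))
2. (h (h (k (q) (w (w (p) (r)) (r))) (u (q))) (t (h (t (h (t (h (u (q)) (q)) (g (p))) (q)) (g (f (p)))) (q)) (g (w (f (p)) (g (p))))))  →  (h (h (k (q) (w (w (p) (r)) (r))) (u (q))) (t (t (h (t (h (u (q)) (q)) (g (p))) (q)) (g (f (p)))) (g (w (f (p)) (g (p))))))
3. (h (h (k (q) (w (w (p) (r)) (r))) (u (q))) (t (t (h (t (h (u (q)) (q)) (g (p))) (q)) (g (f (p)))) (g (w (f (p)) (g (p))))))  →  (h (h (k (q) (w (w (p) (r)) (r))) (u (q))) (t (t (t (h (u (q)) (q)) (g (p))) (g (f (p)))) (g (w (f (p)) (g (p))))))
4. (h (h (k (q) (w (w (p) (r)) (r))) (u (q))) (t (t (t (h (u (q)) (q)) (g (p))) (g (f (p)))) (g (w (f (p)) (g (p))))))  →  (h (h (k (q) (w (w (p) (r)) (r))) (u (q))) (t (t (t (u (q)) (g (p))) (g (f (p)))) (g (w (f (p)) (g (p))))))

normal form = (h (h (k (q) (w (w (p) (r)) (r))) (u (q))) (t (t (t (u (q)) (g (p))) (g (f (p)))) (g (w (f (p)) (g (p))))))


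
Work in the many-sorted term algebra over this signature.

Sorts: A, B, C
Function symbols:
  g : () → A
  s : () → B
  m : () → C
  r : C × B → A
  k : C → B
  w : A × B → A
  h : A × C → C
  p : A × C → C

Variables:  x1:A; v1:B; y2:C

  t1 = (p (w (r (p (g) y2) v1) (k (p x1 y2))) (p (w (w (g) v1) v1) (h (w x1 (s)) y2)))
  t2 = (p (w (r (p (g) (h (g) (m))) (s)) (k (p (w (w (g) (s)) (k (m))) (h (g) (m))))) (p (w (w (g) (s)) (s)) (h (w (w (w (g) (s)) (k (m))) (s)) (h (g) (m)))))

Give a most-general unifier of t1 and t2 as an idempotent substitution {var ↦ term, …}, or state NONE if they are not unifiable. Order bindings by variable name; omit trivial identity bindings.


{v1 ↦ (s), x1 ↦ (w (w (g) (s)) (k (m))), y2 ↦ (h (g) (m))}


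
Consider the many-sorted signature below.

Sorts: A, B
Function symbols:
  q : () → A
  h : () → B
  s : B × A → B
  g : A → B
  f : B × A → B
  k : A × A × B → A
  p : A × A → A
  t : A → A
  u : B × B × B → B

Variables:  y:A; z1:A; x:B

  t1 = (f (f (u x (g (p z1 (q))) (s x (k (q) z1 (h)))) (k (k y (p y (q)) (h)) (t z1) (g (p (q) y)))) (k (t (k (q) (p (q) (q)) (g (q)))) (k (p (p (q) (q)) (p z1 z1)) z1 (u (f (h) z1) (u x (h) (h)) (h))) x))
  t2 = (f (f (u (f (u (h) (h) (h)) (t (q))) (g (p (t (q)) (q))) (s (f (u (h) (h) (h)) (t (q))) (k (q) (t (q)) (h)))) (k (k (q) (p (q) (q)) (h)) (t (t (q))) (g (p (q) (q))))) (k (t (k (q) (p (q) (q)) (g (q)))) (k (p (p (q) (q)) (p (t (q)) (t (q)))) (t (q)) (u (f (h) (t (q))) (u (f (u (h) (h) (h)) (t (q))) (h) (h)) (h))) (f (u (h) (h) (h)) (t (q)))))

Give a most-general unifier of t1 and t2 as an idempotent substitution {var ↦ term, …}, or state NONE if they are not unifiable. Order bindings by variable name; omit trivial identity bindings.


{x ↦ (f (u (h) (h) (h)) (t (q))), y ↦ (q), z1 ↦ (t (q))}


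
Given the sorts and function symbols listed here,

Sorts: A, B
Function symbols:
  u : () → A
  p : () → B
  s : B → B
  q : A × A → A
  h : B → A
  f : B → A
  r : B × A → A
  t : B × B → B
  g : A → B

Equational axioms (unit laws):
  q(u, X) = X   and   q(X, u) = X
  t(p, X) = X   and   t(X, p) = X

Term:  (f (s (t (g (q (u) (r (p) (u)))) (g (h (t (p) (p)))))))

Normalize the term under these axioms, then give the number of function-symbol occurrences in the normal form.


size = 10

1. (f (s (t (g (q (u) (r (p) (u)))) (g (h (t (p) (p)))))))  →  (f (s (t (g (r (p) (u))) (g (h (t (p) (p)))))))
2. (f (s (t (g (r (p) (u))) (g (h (t (p) (p)))))))  →  (f (s (t (g (r (p) (u))) (g (h (p))))))
normal form: (f (s (t (g (r (p) (u))) (g (h (p))))))


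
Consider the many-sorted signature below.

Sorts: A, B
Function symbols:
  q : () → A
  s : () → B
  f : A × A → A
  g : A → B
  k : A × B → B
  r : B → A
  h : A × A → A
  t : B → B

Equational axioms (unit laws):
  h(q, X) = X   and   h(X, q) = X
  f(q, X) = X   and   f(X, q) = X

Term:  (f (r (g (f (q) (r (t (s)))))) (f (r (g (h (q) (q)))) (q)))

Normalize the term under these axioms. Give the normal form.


1. (f (r (g (f (q) (r (t (s)))))) (f (r (g (h (q) (q)))) (q)))  →  (f (r (g (r (t (s))))) (f (r (g (h (q) (q)))) (q)))
2. (f (r (g (r (t (s))))) (f (r (g (h (q) (q)))) (q)))  →  (f (r (g (r (t (s))))) (r (g (h (q) (q)))))
3. (f (r (g (r (t (s))))) (r (g (h (q) (q)))))  →  (f (r (g (r (t (s))))) (r (g (q))))

normal form = (f (r (g (r (t (s))))) (r (g (q))))
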